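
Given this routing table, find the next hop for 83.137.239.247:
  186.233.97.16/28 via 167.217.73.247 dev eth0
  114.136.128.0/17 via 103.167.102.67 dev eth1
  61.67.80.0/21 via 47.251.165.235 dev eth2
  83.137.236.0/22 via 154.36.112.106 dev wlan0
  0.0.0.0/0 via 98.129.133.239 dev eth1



Longest prefix match for 83.137.239.247:
  /28 186.233.97.16: no
  /17 114.136.128.0: no
  /21 61.67.80.0: no
  /22 83.137.236.0: MATCH
  /0 0.0.0.0: MATCH
Selected: next-hop 154.36.112.106 via wlan0 (matched /22)


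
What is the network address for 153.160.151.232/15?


IP:   10011001.10100000.10010111.11101000
Mask: 11111111.11111110.00000000.00000000
AND operation:
Net:  10011001.10100000.00000000.00000000
Network: 153.160.0.0/15


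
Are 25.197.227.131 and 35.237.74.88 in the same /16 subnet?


Mask: 255.255.0.0
25.197.227.131 AND mask = 25.197.0.0
35.237.74.88 AND mask = 35.237.0.0
No, different subnets (25.197.0.0 vs 35.237.0.0)


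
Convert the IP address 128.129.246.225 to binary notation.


128 = 10000000
129 = 10000001
246 = 11110110
225 = 11100001
Binary: 10000000.10000001.11110110.11100001


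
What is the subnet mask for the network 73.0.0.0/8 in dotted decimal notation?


/8 means 8 network bits, 24 host bits
Binary: 11111111000000000000000000000000
Mask: 255.0.0.0


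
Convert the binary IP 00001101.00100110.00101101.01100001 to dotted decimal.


00001101 = 13
00100110 = 38
00101101 = 45
01100001 = 97
IP: 13.38.45.97


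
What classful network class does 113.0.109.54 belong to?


First octet: 113
Binary: 01110001
0xxxxxxx -> Class A (1-126)
Class A, default mask 255.0.0.0 (/8)


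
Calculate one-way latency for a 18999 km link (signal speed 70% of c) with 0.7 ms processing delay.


Speed = 0.7 * 3e5 km/s = 210000 km/s
Propagation delay = 18999 / 210000 = 0.0905 s = 90.4714 ms
Processing delay = 0.7 ms
Total one-way latency = 91.1714 ms


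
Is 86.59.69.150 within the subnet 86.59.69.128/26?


Subnet network: 86.59.69.128
Test IP AND mask: 86.59.69.128
Yes, 86.59.69.150 is in 86.59.69.128/26


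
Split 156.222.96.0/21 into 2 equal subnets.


New prefix = 21 + 1 = 22
Each subnet has 1024 addresses
  156.222.96.0/22
  156.222.100.0/22
Subnets: 156.222.96.0/22, 156.222.100.0/22


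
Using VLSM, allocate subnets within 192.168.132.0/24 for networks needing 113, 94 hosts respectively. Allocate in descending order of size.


113 hosts -> /25 (126 usable): 192.168.132.0/25
94 hosts -> /25 (126 usable): 192.168.132.128/25
Allocation: 192.168.132.0/25 (113 hosts, 126 usable); 192.168.132.128/25 (94 hosts, 126 usable)


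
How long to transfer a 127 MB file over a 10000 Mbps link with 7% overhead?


Effective throughput = 10000 * (1 - 7/100) = 9300 Mbps
File size in Mb = 127 * 8 = 1016 Mb
Time = 1016 / 9300
Time = 0.1092 seconds


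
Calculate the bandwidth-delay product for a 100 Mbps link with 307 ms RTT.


BDP = bandwidth * RTT
= 100 Mbps * 307 ms
= 100 * 1e6 * 307 / 1000 bits
= 30700000 bits
= 3837500 bytes
= 3747.5586 KB
BDP = 30700000 bits (3837500 bytes)


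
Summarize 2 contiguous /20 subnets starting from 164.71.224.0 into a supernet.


Original prefix: /20
Number of subnets: 2 = 2^1
New prefix = 20 - 1 = 19
Supernet: 164.71.224.0/19


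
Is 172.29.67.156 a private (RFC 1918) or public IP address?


RFC 1918 private ranges:
  10.0.0.0/8 (10.0.0.0 - 10.255.255.255)
  172.16.0.0/12 (172.16.0.0 - 172.31.255.255)
  192.168.0.0/16 (192.168.0.0 - 192.168.255.255)
Private (in 172.16.0.0/12)


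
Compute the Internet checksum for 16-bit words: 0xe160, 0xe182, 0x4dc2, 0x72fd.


Sum all words (with carry folding):
+ 0xe160 = 0xe160
+ 0xe182 = 0xc2e3
+ 0x4dc2 = 0x10a6
+ 0x72fd = 0x83a3
One's complement: ~0x83a3
Checksum = 0x7c5c


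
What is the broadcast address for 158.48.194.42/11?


Network: 158.32.0.0/11
Host bits = 21
Set all host bits to 1:
Broadcast: 158.63.255.255


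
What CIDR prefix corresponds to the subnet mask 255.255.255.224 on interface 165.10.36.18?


Binary: 11111111.11111111.11111111.11100000
Count leading 1s
Prefix: /27


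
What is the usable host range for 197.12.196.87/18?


Network: 197.12.192.0
Broadcast: 197.12.255.255
First usable = network + 1
Last usable = broadcast - 1
Range: 197.12.192.1 to 197.12.255.254


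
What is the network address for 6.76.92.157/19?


IP:   00000110.01001100.01011100.10011101
Mask: 11111111.11111111.11100000.00000000
AND operation:
Net:  00000110.01001100.01000000.00000000
Network: 6.76.64.0/19


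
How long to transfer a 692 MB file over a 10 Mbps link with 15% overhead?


Effective throughput = 10 * (1 - 15/100) = 8.5 Mbps
File size in Mb = 692 * 8 = 5536 Mb
Time = 5536 / 8.5
Time = 651.2941 seconds


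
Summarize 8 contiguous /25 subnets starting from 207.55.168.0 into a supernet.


Original prefix: /25
Number of subnets: 8 = 2^3
New prefix = 25 - 3 = 22
Supernet: 207.55.168.0/22


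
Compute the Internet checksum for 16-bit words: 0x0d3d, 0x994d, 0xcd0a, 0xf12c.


Sum all words (with carry folding):
+ 0x0d3d = 0x0d3d
+ 0x994d = 0xa68a
+ 0xcd0a = 0x7395
+ 0xf12c = 0x64c2
One's complement: ~0x64c2
Checksum = 0x9b3d


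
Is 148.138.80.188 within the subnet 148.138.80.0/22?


Subnet network: 148.138.80.0
Test IP AND mask: 148.138.80.0
Yes, 148.138.80.188 is in 148.138.80.0/22


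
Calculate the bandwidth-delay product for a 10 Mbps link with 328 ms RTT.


BDP = bandwidth * RTT
= 10 Mbps * 328 ms
= 10 * 1e6 * 328 / 1000 bits
= 3280000 bits
= 410000 bytes
= 400.3906 KB
BDP = 3280000 bits (410000 bytes)


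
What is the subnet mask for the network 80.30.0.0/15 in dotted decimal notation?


/15 means 15 network bits, 17 host bits
Binary: 11111111111111100000000000000000
Mask: 255.254.0.0


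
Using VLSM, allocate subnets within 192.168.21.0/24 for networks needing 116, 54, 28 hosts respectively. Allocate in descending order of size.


116 hosts -> /25 (126 usable): 192.168.21.0/25
54 hosts -> /26 (62 usable): 192.168.21.128/26
28 hosts -> /27 (30 usable): 192.168.21.192/27
Allocation: 192.168.21.0/25 (116 hosts, 126 usable); 192.168.21.128/26 (54 hosts, 62 usable); 192.168.21.192/27 (28 hosts, 30 usable)


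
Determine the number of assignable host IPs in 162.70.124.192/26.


Host bits = 32 - 26 = 6
Total addresses = 2^6 = 64
Usable = total - 2 (network and broadcast)
Usable hosts: 62


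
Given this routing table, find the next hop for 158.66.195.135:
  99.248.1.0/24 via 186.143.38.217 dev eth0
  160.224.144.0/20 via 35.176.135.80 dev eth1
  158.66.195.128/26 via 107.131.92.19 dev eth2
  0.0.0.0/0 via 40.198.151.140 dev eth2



Longest prefix match for 158.66.195.135:
  /24 99.248.1.0: no
  /20 160.224.144.0: no
  /26 158.66.195.128: MATCH
  /0 0.0.0.0: MATCH
Selected: next-hop 107.131.92.19 via eth2 (matched /26)


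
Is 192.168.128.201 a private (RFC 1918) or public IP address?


RFC 1918 private ranges:
  10.0.0.0/8 (10.0.0.0 - 10.255.255.255)
  172.16.0.0/12 (172.16.0.0 - 172.31.255.255)
  192.168.0.0/16 (192.168.0.0 - 192.168.255.255)
Private (in 192.168.0.0/16)


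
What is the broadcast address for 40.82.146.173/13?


Network: 40.80.0.0/13
Host bits = 19
Set all host bits to 1:
Broadcast: 40.87.255.255


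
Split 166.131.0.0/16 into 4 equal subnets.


New prefix = 16 + 2 = 18
Each subnet has 16384 addresses
  166.131.0.0/18
  166.131.64.0/18
  166.131.128.0/18
  166.131.192.0/18
Subnets: 166.131.0.0/18, 166.131.64.0/18, 166.131.128.0/18, 166.131.192.0/18


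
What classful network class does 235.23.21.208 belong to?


First octet: 235
Binary: 11101011
1110xxxx -> Class D (224-239)
Class D (multicast), default mask N/A


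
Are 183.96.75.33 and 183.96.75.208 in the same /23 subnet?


Mask: 255.255.254.0
183.96.75.33 AND mask = 183.96.74.0
183.96.75.208 AND mask = 183.96.74.0
Yes, same subnet (183.96.74.0)


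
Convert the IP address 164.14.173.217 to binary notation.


164 = 10100100
14 = 00001110
173 = 10101101
217 = 11011001
Binary: 10100100.00001110.10101101.11011001


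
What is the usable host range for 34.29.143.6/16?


Network: 34.29.0.0
Broadcast: 34.29.255.255
First usable = network + 1
Last usable = broadcast - 1
Range: 34.29.0.1 to 34.29.255.254


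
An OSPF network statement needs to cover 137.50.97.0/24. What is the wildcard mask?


Subnet mask: 255.255.255.0
Wildcard = 255.255.255.255 - subnet mask
255 - 255 = 0
255 - 255 = 0
255 - 255 = 0
255 - 0 = 255
Wildcard: 0.0.0.255


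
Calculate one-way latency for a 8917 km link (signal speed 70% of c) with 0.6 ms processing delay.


Speed = 0.7 * 3e5 km/s = 210000 km/s
Propagation delay = 8917 / 210000 = 0.0425 s = 42.4619 ms
Processing delay = 0.6 ms
Total one-way latency = 43.0619 ms


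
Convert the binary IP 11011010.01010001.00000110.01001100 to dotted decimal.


11011010 = 218
01010001 = 81
00000110 = 6
01001100 = 76
IP: 218.81.6.76


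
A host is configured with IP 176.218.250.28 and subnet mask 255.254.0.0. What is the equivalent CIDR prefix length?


Binary: 11111111.11111110.00000000.00000000
Count leading 1s
Prefix: /15


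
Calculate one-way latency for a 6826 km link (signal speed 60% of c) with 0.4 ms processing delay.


Speed = 0.6 * 3e5 km/s = 180000 km/s
Propagation delay = 6826 / 180000 = 0.0379 s = 37.9222 ms
Processing delay = 0.4 ms
Total one-way latency = 38.3222 ms


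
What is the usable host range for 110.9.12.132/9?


Network: 110.0.0.0
Broadcast: 110.127.255.255
First usable = network + 1
Last usable = broadcast - 1
Range: 110.0.0.1 to 110.127.255.254


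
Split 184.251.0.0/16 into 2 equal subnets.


New prefix = 16 + 1 = 17
Each subnet has 32768 addresses
  184.251.0.0/17
  184.251.128.0/17
Subnets: 184.251.0.0/17, 184.251.128.0/17


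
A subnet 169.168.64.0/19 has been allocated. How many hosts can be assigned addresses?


Host bits = 32 - 19 = 13
Total addresses = 2^13 = 8192
Usable = total - 2 (network and broadcast)
Usable hosts: 8190


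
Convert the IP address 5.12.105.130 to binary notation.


5 = 00000101
12 = 00001100
105 = 01101001
130 = 10000010
Binary: 00000101.00001100.01101001.10000010


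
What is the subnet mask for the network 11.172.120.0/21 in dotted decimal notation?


/21 means 21 network bits, 11 host bits
Binary: 11111111111111111111100000000000
Mask: 255.255.248.0


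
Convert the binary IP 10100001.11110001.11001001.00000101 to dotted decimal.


10100001 = 161
11110001 = 241
11001001 = 201
00000101 = 5
IP: 161.241.201.5


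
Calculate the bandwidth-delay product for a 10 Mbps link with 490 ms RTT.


BDP = bandwidth * RTT
= 10 Mbps * 490 ms
= 10 * 1e6 * 490 / 1000 bits
= 4900000 bits
= 612500 bytes
= 598.1445 KB
BDP = 4900000 bits (612500 bytes)


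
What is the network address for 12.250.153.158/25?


IP:   00001100.11111010.10011001.10011110
Mask: 11111111.11111111.11111111.10000000
AND operation:
Net:  00001100.11111010.10011001.10000000
Network: 12.250.153.128/25


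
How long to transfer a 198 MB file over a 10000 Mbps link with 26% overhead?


Effective throughput = 10000 * (1 - 26/100) = 7400 Mbps
File size in Mb = 198 * 8 = 1584 Mb
Time = 1584 / 7400
Time = 0.2141 seconds


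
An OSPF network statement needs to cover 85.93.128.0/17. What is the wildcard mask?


Subnet mask: 255.255.128.0
Wildcard = 255.255.255.255 - subnet mask
255 - 255 = 0
255 - 255 = 0
255 - 128 = 127
255 - 0 = 255
Wildcard: 0.0.127.255


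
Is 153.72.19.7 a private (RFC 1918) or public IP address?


RFC 1918 private ranges:
  10.0.0.0/8 (10.0.0.0 - 10.255.255.255)
  172.16.0.0/12 (172.16.0.0 - 172.31.255.255)
  192.168.0.0/16 (192.168.0.0 - 192.168.255.255)
Public (not in any RFC 1918 range)


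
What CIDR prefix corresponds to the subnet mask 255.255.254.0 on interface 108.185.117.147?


Binary: 11111111.11111111.11111110.00000000
Count leading 1s
Prefix: /23


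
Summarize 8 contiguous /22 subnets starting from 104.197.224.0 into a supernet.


Original prefix: /22
Number of subnets: 8 = 2^3
New prefix = 22 - 3 = 19
Supernet: 104.197.224.0/19


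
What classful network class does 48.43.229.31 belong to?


First octet: 48
Binary: 00110000
0xxxxxxx -> Class A (1-126)
Class A, default mask 255.0.0.0 (/8)


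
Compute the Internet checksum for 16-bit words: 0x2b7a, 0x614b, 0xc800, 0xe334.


Sum all words (with carry folding):
+ 0x2b7a = 0x2b7a
+ 0x614b = 0x8cc5
+ 0xc800 = 0x54c6
+ 0xe334 = 0x37fb
One's complement: ~0x37fb
Checksum = 0xc804


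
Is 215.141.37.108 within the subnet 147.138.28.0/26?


Subnet network: 147.138.28.0
Test IP AND mask: 215.141.37.64
No, 215.141.37.108 is not in 147.138.28.0/26


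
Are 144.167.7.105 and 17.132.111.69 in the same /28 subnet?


Mask: 255.255.255.240
144.167.7.105 AND mask = 144.167.7.96
17.132.111.69 AND mask = 17.132.111.64
No, different subnets (144.167.7.96 vs 17.132.111.64)


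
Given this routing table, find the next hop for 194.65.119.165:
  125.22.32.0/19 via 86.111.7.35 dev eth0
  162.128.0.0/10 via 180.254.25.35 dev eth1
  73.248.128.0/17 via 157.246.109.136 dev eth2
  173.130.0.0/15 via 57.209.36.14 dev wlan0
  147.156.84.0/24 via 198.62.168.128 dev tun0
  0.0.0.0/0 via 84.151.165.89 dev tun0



Longest prefix match for 194.65.119.165:
  /19 125.22.32.0: no
  /10 162.128.0.0: no
  /17 73.248.128.0: no
  /15 173.130.0.0: no
  /24 147.156.84.0: no
  /0 0.0.0.0: MATCH
Selected: next-hop 84.151.165.89 via tun0 (matched /0)


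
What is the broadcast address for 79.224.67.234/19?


Network: 79.224.64.0/19
Host bits = 13
Set all host bits to 1:
Broadcast: 79.224.95.255


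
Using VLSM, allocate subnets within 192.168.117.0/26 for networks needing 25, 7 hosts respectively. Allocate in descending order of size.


25 hosts -> /27 (30 usable): 192.168.117.0/27
7 hosts -> /28 (14 usable): 192.168.117.32/28
Allocation: 192.168.117.0/27 (25 hosts, 30 usable); 192.168.117.32/28 (7 hosts, 14 usable)


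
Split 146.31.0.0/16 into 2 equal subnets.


New prefix = 16 + 1 = 17
Each subnet has 32768 addresses
  146.31.0.0/17
  146.31.128.0/17
Subnets: 146.31.0.0/17, 146.31.128.0/17


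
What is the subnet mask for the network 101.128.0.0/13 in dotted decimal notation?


/13 means 13 network bits, 19 host bits
Binary: 11111111111110000000000000000000
Mask: 255.248.0.0


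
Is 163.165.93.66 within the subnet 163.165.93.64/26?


Subnet network: 163.165.93.64
Test IP AND mask: 163.165.93.64
Yes, 163.165.93.66 is in 163.165.93.64/26


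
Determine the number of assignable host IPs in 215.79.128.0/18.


Host bits = 32 - 18 = 14
Total addresses = 2^14 = 16384
Usable = total - 2 (network and broadcast)
Usable hosts: 16382


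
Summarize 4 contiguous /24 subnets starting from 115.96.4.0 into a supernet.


Original prefix: /24
Number of subnets: 4 = 2^2
New prefix = 24 - 2 = 22
Supernet: 115.96.4.0/22


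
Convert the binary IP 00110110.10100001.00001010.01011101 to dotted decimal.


00110110 = 54
10100001 = 161
00001010 = 10
01011101 = 93
IP: 54.161.10.93


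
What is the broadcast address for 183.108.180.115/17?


Network: 183.108.128.0/17
Host bits = 15
Set all host bits to 1:
Broadcast: 183.108.255.255


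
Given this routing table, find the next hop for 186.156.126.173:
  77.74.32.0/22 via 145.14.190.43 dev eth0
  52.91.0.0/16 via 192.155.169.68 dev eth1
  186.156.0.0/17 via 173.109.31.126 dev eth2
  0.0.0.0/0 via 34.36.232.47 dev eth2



Longest prefix match for 186.156.126.173:
  /22 77.74.32.0: no
  /16 52.91.0.0: no
  /17 186.156.0.0: MATCH
  /0 0.0.0.0: MATCH
Selected: next-hop 173.109.31.126 via eth2 (matched /17)


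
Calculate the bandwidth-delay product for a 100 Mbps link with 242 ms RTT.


BDP = bandwidth * RTT
= 100 Mbps * 242 ms
= 100 * 1e6 * 242 / 1000 bits
= 24200000 bits
= 3025000 bytes
= 2954.1016 KB
BDP = 24200000 bits (3025000 bytes)


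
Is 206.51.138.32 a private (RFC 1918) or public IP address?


RFC 1918 private ranges:
  10.0.0.0/8 (10.0.0.0 - 10.255.255.255)
  172.16.0.0/12 (172.16.0.0 - 172.31.255.255)
  192.168.0.0/16 (192.168.0.0 - 192.168.255.255)
Public (not in any RFC 1918 range)


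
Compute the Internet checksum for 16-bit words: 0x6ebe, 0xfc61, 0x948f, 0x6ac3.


Sum all words (with carry folding):
+ 0x6ebe = 0x6ebe
+ 0xfc61 = 0x6b20
+ 0x948f = 0xffaf
+ 0x6ac3 = 0x6a73
One's complement: ~0x6a73
Checksum = 0x958c


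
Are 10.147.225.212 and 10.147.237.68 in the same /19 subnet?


Mask: 255.255.224.0
10.147.225.212 AND mask = 10.147.224.0
10.147.237.68 AND mask = 10.147.224.0
Yes, same subnet (10.147.224.0)


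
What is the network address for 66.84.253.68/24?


IP:   01000010.01010100.11111101.01000100
Mask: 11111111.11111111.11111111.00000000
AND operation:
Net:  01000010.01010100.11111101.00000000
Network: 66.84.253.0/24


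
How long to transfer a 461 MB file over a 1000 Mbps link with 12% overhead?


Effective throughput = 1000 * (1 - 12/100) = 880 Mbps
File size in Mb = 461 * 8 = 3688 Mb
Time = 3688 / 880
Time = 4.1909 seconds


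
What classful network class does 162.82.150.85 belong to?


First octet: 162
Binary: 10100010
10xxxxxx -> Class B (128-191)
Class B, default mask 255.255.0.0 (/16)


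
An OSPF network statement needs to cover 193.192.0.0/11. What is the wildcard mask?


Subnet mask: 255.224.0.0
Wildcard = 255.255.255.255 - subnet mask
255 - 255 = 0
255 - 224 = 31
255 - 0 = 255
255 - 0 = 255
Wildcard: 0.31.255.255


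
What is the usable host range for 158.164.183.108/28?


Network: 158.164.183.96
Broadcast: 158.164.183.111
First usable = network + 1
Last usable = broadcast - 1
Range: 158.164.183.97 to 158.164.183.110


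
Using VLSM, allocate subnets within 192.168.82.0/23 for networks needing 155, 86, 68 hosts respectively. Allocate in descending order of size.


155 hosts -> /24 (254 usable): 192.168.82.0/24
86 hosts -> /25 (126 usable): 192.168.83.0/25
68 hosts -> /25 (126 usable): 192.168.83.128/25
Allocation: 192.168.82.0/24 (155 hosts, 254 usable); 192.168.83.0/25 (86 hosts, 126 usable); 192.168.83.128/25 (68 hosts, 126 usable)


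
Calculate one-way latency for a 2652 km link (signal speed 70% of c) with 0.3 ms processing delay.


Speed = 0.7 * 3e5 km/s = 210000 km/s
Propagation delay = 2652 / 210000 = 0.0126 s = 12.6286 ms
Processing delay = 0.3 ms
Total one-way latency = 12.9286 ms


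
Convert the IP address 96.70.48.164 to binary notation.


96 = 01100000
70 = 01000110
48 = 00110000
164 = 10100100
Binary: 01100000.01000110.00110000.10100100


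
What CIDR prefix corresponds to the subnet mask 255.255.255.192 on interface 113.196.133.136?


Binary: 11111111.11111111.11111111.11000000
Count leading 1s
Prefix: /26


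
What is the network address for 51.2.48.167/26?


IP:   00110011.00000010.00110000.10100111
Mask: 11111111.11111111.11111111.11000000
AND operation:
Net:  00110011.00000010.00110000.10000000
Network: 51.2.48.128/26


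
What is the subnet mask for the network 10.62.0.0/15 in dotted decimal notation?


/15 means 15 network bits, 17 host bits
Binary: 11111111111111100000000000000000
Mask: 255.254.0.0


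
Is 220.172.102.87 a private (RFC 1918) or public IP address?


RFC 1918 private ranges:
  10.0.0.0/8 (10.0.0.0 - 10.255.255.255)
  172.16.0.0/12 (172.16.0.0 - 172.31.255.255)
  192.168.0.0/16 (192.168.0.0 - 192.168.255.255)
Public (not in any RFC 1918 range)


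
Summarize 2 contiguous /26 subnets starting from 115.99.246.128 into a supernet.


Original prefix: /26
Number of subnets: 2 = 2^1
New prefix = 26 - 1 = 25
Supernet: 115.99.246.128/25


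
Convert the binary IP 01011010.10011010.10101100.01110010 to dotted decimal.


01011010 = 90
10011010 = 154
10101100 = 172
01110010 = 114
IP: 90.154.172.114


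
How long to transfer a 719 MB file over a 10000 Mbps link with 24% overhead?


Effective throughput = 10000 * (1 - 24/100) = 7600 Mbps
File size in Mb = 719 * 8 = 5752 Mb
Time = 5752 / 7600
Time = 0.7568 seconds


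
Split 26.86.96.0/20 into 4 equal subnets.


New prefix = 20 + 2 = 22
Each subnet has 1024 addresses
  26.86.96.0/22
  26.86.100.0/22
  26.86.104.0/22
  26.86.108.0/22
Subnets: 26.86.96.0/22, 26.86.100.0/22, 26.86.104.0/22, 26.86.108.0/22


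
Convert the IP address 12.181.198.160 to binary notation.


12 = 00001100
181 = 10110101
198 = 11000110
160 = 10100000
Binary: 00001100.10110101.11000110.10100000


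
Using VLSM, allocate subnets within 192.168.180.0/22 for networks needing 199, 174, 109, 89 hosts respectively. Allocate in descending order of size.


199 hosts -> /24 (254 usable): 192.168.180.0/24
174 hosts -> /24 (254 usable): 192.168.181.0/24
109 hosts -> /25 (126 usable): 192.168.182.0/25
89 hosts -> /25 (126 usable): 192.168.182.128/25
Allocation: 192.168.180.0/24 (199 hosts, 254 usable); 192.168.181.0/24 (174 hosts, 254 usable); 192.168.182.0/25 (109 hosts, 126 usable); 192.168.182.128/25 (89 hosts, 126 usable)


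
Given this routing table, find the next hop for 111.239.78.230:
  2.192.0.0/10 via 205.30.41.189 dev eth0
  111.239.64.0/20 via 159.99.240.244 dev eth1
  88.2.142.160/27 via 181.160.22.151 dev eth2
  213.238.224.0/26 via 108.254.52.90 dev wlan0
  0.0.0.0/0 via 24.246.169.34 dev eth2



Longest prefix match for 111.239.78.230:
  /10 2.192.0.0: no
  /20 111.239.64.0: MATCH
  /27 88.2.142.160: no
  /26 213.238.224.0: no
  /0 0.0.0.0: MATCH
Selected: next-hop 159.99.240.244 via eth1 (matched /20)


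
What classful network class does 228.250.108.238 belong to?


First octet: 228
Binary: 11100100
1110xxxx -> Class D (224-239)
Class D (multicast), default mask N/A


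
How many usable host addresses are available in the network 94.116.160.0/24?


Host bits = 32 - 24 = 8
Total addresses = 2^8 = 256
Usable = total - 2 (network and broadcast)
Usable hosts: 254


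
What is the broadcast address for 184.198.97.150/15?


Network: 184.198.0.0/15
Host bits = 17
Set all host bits to 1:
Broadcast: 184.199.255.255


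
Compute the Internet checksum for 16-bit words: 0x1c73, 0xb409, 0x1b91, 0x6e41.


Sum all words (with carry folding):
+ 0x1c73 = 0x1c73
+ 0xb409 = 0xd07c
+ 0x1b91 = 0xec0d
+ 0x6e41 = 0x5a4f
One's complement: ~0x5a4f
Checksum = 0xa5b0


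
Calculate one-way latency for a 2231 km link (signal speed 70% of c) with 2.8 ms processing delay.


Speed = 0.7 * 3e5 km/s = 210000 km/s
Propagation delay = 2231 / 210000 = 0.0106 s = 10.6238 ms
Processing delay = 2.8 ms
Total one-way latency = 13.4238 ms


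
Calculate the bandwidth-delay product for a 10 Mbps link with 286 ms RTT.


BDP = bandwidth * RTT
= 10 Mbps * 286 ms
= 10 * 1e6 * 286 / 1000 bits
= 2860000 bits
= 357500 bytes
= 349.1211 KB
BDP = 2860000 bits (357500 bytes)


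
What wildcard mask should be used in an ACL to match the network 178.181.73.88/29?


Subnet mask: 255.255.255.248
Wildcard = 255.255.255.255 - subnet mask
255 - 255 = 0
255 - 255 = 0
255 - 255 = 0
255 - 248 = 7
Wildcard: 0.0.0.7


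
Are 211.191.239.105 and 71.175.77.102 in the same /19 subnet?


Mask: 255.255.224.0
211.191.239.105 AND mask = 211.191.224.0
71.175.77.102 AND mask = 71.175.64.0
No, different subnets (211.191.224.0 vs 71.175.64.0)


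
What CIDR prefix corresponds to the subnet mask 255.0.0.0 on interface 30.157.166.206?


Binary: 11111111.00000000.00000000.00000000
Count leading 1s
Prefix: /8


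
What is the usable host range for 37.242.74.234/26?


Network: 37.242.74.192
Broadcast: 37.242.74.255
First usable = network + 1
Last usable = broadcast - 1
Range: 37.242.74.193 to 37.242.74.254


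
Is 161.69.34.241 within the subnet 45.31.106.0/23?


Subnet network: 45.31.106.0
Test IP AND mask: 161.69.34.0
No, 161.69.34.241 is not in 45.31.106.0/23


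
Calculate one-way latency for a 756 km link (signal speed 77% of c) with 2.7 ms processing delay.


Speed = 0.77 * 3e5 km/s = 231000 km/s
Propagation delay = 756 / 231000 = 0.0033 s = 3.2727 ms
Processing delay = 2.7 ms
Total one-way latency = 5.9727 ms


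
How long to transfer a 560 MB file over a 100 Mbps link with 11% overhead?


Effective throughput = 100 * (1 - 11/100) = 89 Mbps
File size in Mb = 560 * 8 = 4480 Mb
Time = 4480 / 89
Time = 50.3371 seconds


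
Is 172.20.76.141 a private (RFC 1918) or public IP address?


RFC 1918 private ranges:
  10.0.0.0/8 (10.0.0.0 - 10.255.255.255)
  172.16.0.0/12 (172.16.0.0 - 172.31.255.255)
  192.168.0.0/16 (192.168.0.0 - 192.168.255.255)
Private (in 172.16.0.0/12)


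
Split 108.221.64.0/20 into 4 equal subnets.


New prefix = 20 + 2 = 22
Each subnet has 1024 addresses
  108.221.64.0/22
  108.221.68.0/22
  108.221.72.0/22
  108.221.76.0/22
Subnets: 108.221.64.0/22, 108.221.68.0/22, 108.221.72.0/22, 108.221.76.0/22


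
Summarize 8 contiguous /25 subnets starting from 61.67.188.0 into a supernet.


Original prefix: /25
Number of subnets: 8 = 2^3
New prefix = 25 - 3 = 22
Supernet: 61.67.188.0/22


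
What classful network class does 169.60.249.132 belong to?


First octet: 169
Binary: 10101001
10xxxxxx -> Class B (128-191)
Class B, default mask 255.255.0.0 (/16)


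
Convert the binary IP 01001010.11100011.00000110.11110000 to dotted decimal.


01001010 = 74
11100011 = 227
00000110 = 6
11110000 = 240
IP: 74.227.6.240


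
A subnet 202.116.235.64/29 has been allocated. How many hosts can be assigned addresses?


Host bits = 32 - 29 = 3
Total addresses = 2^3 = 8
Usable = total - 2 (network and broadcast)
Usable hosts: 6


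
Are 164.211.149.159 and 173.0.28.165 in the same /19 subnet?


Mask: 255.255.224.0
164.211.149.159 AND mask = 164.211.128.0
173.0.28.165 AND mask = 173.0.0.0
No, different subnets (164.211.128.0 vs 173.0.0.0)


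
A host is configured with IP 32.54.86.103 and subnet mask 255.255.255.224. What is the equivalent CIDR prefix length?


Binary: 11111111.11111111.11111111.11100000
Count leading 1s
Prefix: /27


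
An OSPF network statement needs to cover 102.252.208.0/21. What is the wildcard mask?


Subnet mask: 255.255.248.0
Wildcard = 255.255.255.255 - subnet mask
255 - 255 = 0
255 - 255 = 0
255 - 248 = 7
255 - 0 = 255
Wildcard: 0.0.7.255


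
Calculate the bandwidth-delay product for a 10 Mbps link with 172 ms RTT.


BDP = bandwidth * RTT
= 10 Mbps * 172 ms
= 10 * 1e6 * 172 / 1000 bits
= 1720000 bits
= 215000 bytes
= 209.9609 KB
BDP = 1720000 bits (215000 bytes)


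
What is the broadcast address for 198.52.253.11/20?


Network: 198.52.240.0/20
Host bits = 12
Set all host bits to 1:
Broadcast: 198.52.255.255


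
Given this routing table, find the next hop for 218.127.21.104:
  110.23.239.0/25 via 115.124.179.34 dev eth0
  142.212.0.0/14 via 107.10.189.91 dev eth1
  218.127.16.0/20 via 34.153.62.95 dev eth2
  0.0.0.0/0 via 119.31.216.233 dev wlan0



Longest prefix match for 218.127.21.104:
  /25 110.23.239.0: no
  /14 142.212.0.0: no
  /20 218.127.16.0: MATCH
  /0 0.0.0.0: MATCH
Selected: next-hop 34.153.62.95 via eth2 (matched /20)


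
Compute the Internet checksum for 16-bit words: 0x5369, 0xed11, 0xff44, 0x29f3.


Sum all words (with carry folding):
+ 0x5369 = 0x5369
+ 0xed11 = 0x407b
+ 0xff44 = 0x3fc0
+ 0x29f3 = 0x69b3
One's complement: ~0x69b3
Checksum = 0x964c


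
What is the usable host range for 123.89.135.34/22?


Network: 123.89.132.0
Broadcast: 123.89.135.255
First usable = network + 1
Last usable = broadcast - 1
Range: 123.89.132.1 to 123.89.135.254


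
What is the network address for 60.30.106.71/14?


IP:   00111100.00011110.01101010.01000111
Mask: 11111111.11111100.00000000.00000000
AND operation:
Net:  00111100.00011100.00000000.00000000
Network: 60.28.0.0/14


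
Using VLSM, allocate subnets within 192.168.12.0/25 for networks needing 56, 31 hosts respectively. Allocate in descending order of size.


56 hosts -> /26 (62 usable): 192.168.12.0/26
31 hosts -> /26 (62 usable): 192.168.12.64/26
Allocation: 192.168.12.0/26 (56 hosts, 62 usable); 192.168.12.64/26 (31 hosts, 62 usable)


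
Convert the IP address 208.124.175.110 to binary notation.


208 = 11010000
124 = 01111100
175 = 10101111
110 = 01101110
Binary: 11010000.01111100.10101111.01101110


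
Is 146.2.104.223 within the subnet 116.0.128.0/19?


Subnet network: 116.0.128.0
Test IP AND mask: 146.2.96.0
No, 146.2.104.223 is not in 116.0.128.0/19


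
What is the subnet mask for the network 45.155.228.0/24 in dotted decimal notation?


/24 means 24 network bits, 8 host bits
Binary: 11111111111111111111111100000000
Mask: 255.255.255.0


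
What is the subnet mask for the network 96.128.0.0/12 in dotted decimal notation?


/12 means 12 network bits, 20 host bits
Binary: 11111111111100000000000000000000
Mask: 255.240.0.0


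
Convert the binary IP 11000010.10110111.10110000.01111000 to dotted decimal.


11000010 = 194
10110111 = 183
10110000 = 176
01111000 = 120
IP: 194.183.176.120


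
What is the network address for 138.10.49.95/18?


IP:   10001010.00001010.00110001.01011111
Mask: 11111111.11111111.11000000.00000000
AND operation:
Net:  10001010.00001010.00000000.00000000
Network: 138.10.0.0/18


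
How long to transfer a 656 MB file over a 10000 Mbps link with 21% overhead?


Effective throughput = 10000 * (1 - 21/100) = 7900 Mbps
File size in Mb = 656 * 8 = 5248 Mb
Time = 5248 / 7900
Time = 0.6643 seconds


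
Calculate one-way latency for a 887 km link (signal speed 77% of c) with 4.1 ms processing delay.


Speed = 0.77 * 3e5 km/s = 231000 km/s
Propagation delay = 887 / 231000 = 0.0038 s = 3.8398 ms
Processing delay = 4.1 ms
Total one-way latency = 7.9398 ms


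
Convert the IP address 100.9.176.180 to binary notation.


100 = 01100100
9 = 00001001
176 = 10110000
180 = 10110100
Binary: 01100100.00001001.10110000.10110100


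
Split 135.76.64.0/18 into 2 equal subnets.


New prefix = 18 + 1 = 19
Each subnet has 8192 addresses
  135.76.64.0/19
  135.76.96.0/19
Subnets: 135.76.64.0/19, 135.76.96.0/19


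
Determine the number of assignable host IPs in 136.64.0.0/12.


Host bits = 32 - 12 = 20
Total addresses = 2^20 = 1048576
Usable = total - 2 (network and broadcast)
Usable hosts: 1048574


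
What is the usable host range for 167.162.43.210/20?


Network: 167.162.32.0
Broadcast: 167.162.47.255
First usable = network + 1
Last usable = broadcast - 1
Range: 167.162.32.1 to 167.162.47.254


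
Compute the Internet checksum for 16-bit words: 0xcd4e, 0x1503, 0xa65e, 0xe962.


Sum all words (with carry folding):
+ 0xcd4e = 0xcd4e
+ 0x1503 = 0xe251
+ 0xa65e = 0x88b0
+ 0xe962 = 0x7213
One's complement: ~0x7213
Checksum = 0x8dec


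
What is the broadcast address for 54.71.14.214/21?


Network: 54.71.8.0/21
Host bits = 11
Set all host bits to 1:
Broadcast: 54.71.15.255


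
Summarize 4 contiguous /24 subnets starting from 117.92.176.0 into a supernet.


Original prefix: /24
Number of subnets: 4 = 2^2
New prefix = 24 - 2 = 22
Supernet: 117.92.176.0/22


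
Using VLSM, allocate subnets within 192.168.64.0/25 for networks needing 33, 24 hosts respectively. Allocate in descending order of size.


33 hosts -> /26 (62 usable): 192.168.64.0/26
24 hosts -> /27 (30 usable): 192.168.64.64/27
Allocation: 192.168.64.0/26 (33 hosts, 62 usable); 192.168.64.64/27 (24 hosts, 30 usable)


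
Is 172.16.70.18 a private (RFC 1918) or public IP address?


RFC 1918 private ranges:
  10.0.0.0/8 (10.0.0.0 - 10.255.255.255)
  172.16.0.0/12 (172.16.0.0 - 172.31.255.255)
  192.168.0.0/16 (192.168.0.0 - 192.168.255.255)
Private (in 172.16.0.0/12)


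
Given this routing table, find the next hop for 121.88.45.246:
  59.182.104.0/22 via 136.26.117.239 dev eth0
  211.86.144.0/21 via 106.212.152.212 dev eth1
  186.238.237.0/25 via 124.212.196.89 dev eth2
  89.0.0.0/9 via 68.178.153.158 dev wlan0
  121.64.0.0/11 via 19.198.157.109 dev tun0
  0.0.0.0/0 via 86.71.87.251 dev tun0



Longest prefix match for 121.88.45.246:
  /22 59.182.104.0: no
  /21 211.86.144.0: no
  /25 186.238.237.0: no
  /9 89.0.0.0: no
  /11 121.64.0.0: MATCH
  /0 0.0.0.0: MATCH
Selected: next-hop 19.198.157.109 via tun0 (matched /11)


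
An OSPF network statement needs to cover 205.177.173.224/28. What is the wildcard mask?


Subnet mask: 255.255.255.240
Wildcard = 255.255.255.255 - subnet mask
255 - 255 = 0
255 - 255 = 0
255 - 255 = 0
255 - 240 = 15
Wildcard: 0.0.0.15


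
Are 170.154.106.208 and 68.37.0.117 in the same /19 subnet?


Mask: 255.255.224.0
170.154.106.208 AND mask = 170.154.96.0
68.37.0.117 AND mask = 68.37.0.0
No, different subnets (170.154.96.0 vs 68.37.0.0)


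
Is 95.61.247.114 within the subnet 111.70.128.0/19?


Subnet network: 111.70.128.0
Test IP AND mask: 95.61.224.0
No, 95.61.247.114 is not in 111.70.128.0/19


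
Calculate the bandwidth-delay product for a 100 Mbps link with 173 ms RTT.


BDP = bandwidth * RTT
= 100 Mbps * 173 ms
= 100 * 1e6 * 173 / 1000 bits
= 17300000 bits
= 2162500 bytes
= 2111.8164 KB
BDP = 17300000 bits (2162500 bytes)


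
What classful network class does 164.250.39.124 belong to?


First octet: 164
Binary: 10100100
10xxxxxx -> Class B (128-191)
Class B, default mask 255.255.0.0 (/16)


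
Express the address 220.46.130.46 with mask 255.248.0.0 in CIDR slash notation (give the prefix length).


Binary: 11111111.11111000.00000000.00000000
Count leading 1s
Prefix: /13


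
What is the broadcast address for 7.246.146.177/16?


Network: 7.246.0.0/16
Host bits = 16
Set all host bits to 1:
Broadcast: 7.246.255.255


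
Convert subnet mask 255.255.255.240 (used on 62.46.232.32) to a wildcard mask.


Subnet mask: 255.255.255.240
Wildcard = 255.255.255.255 - subnet mask
255 - 255 = 0
255 - 255 = 0
255 - 255 = 0
255 - 240 = 15
Wildcard: 0.0.0.15


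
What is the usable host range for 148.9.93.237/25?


Network: 148.9.93.128
Broadcast: 148.9.93.255
First usable = network + 1
Last usable = broadcast - 1
Range: 148.9.93.129 to 148.9.93.254


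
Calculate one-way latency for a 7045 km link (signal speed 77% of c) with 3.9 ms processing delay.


Speed = 0.77 * 3e5 km/s = 231000 km/s
Propagation delay = 7045 / 231000 = 0.0305 s = 30.4978 ms
Processing delay = 3.9 ms
Total one-way latency = 34.3978 ms


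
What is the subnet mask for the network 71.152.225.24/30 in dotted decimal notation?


/30 means 30 network bits, 2 host bits
Binary: 11111111111111111111111111111100
Mask: 255.255.255.252


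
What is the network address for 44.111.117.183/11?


IP:   00101100.01101111.01110101.10110111
Mask: 11111111.11100000.00000000.00000000
AND operation:
Net:  00101100.01100000.00000000.00000000
Network: 44.96.0.0/11


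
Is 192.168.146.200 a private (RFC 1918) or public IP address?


RFC 1918 private ranges:
  10.0.0.0/8 (10.0.0.0 - 10.255.255.255)
  172.16.0.0/12 (172.16.0.0 - 172.31.255.255)
  192.168.0.0/16 (192.168.0.0 - 192.168.255.255)
Private (in 192.168.0.0/16)


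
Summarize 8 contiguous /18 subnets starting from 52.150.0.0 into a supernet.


Original prefix: /18
Number of subnets: 8 = 2^3
New prefix = 18 - 3 = 15
Supernet: 52.150.0.0/15


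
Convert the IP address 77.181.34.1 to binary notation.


77 = 01001101
181 = 10110101
34 = 00100010
1 = 00000001
Binary: 01001101.10110101.00100010.00000001


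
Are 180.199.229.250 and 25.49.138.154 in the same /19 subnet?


Mask: 255.255.224.0
180.199.229.250 AND mask = 180.199.224.0
25.49.138.154 AND mask = 25.49.128.0
No, different subnets (180.199.224.0 vs 25.49.128.0)


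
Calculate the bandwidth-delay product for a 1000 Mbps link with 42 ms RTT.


BDP = bandwidth * RTT
= 1000 Mbps * 42 ms
= 1000 * 1e6 * 42 / 1000 bits
= 42000000 bits
= 5250000 bytes
= 5126.9531 KB
BDP = 42000000 bits (5250000 bytes)


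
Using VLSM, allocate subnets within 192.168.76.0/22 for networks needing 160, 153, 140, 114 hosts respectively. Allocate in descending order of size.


160 hosts -> /24 (254 usable): 192.168.76.0/24
153 hosts -> /24 (254 usable): 192.168.77.0/24
140 hosts -> /24 (254 usable): 192.168.78.0/24
114 hosts -> /25 (126 usable): 192.168.79.0/25
Allocation: 192.168.76.0/24 (160 hosts, 254 usable); 192.168.77.0/24 (153 hosts, 254 usable); 192.168.78.0/24 (140 hosts, 254 usable); 192.168.79.0/25 (114 hosts, 126 usable)


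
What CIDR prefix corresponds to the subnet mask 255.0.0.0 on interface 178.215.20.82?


Binary: 11111111.00000000.00000000.00000000
Count leading 1s
Prefix: /8


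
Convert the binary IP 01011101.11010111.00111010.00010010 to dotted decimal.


01011101 = 93
11010111 = 215
00111010 = 58
00010010 = 18
IP: 93.215.58.18


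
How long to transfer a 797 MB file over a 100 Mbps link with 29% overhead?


Effective throughput = 100 * (1 - 29/100) = 71 Mbps
File size in Mb = 797 * 8 = 6376 Mb
Time = 6376 / 71
Time = 89.8028 seconds


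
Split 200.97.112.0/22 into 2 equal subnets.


New prefix = 22 + 1 = 23
Each subnet has 512 addresses
  200.97.112.0/23
  200.97.114.0/23
Subnets: 200.97.112.0/23, 200.97.114.0/23


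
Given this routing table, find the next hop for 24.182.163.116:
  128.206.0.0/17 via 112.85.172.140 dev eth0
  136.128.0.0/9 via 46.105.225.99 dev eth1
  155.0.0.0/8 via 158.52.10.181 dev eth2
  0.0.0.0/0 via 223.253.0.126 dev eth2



Longest prefix match for 24.182.163.116:
  /17 128.206.0.0: no
  /9 136.128.0.0: no
  /8 155.0.0.0: no
  /0 0.0.0.0: MATCH
Selected: next-hop 223.253.0.126 via eth2 (matched /0)


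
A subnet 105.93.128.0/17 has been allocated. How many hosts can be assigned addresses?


Host bits = 32 - 17 = 15
Total addresses = 2^15 = 32768
Usable = total - 2 (network and broadcast)
Usable hosts: 32766


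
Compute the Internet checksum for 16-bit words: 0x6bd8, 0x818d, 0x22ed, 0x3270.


Sum all words (with carry folding):
+ 0x6bd8 = 0x6bd8
+ 0x818d = 0xed65
+ 0x22ed = 0x1053
+ 0x3270 = 0x42c3
One's complement: ~0x42c3
Checksum = 0xbd3c


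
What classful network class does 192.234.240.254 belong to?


First octet: 192
Binary: 11000000
110xxxxx -> Class C (192-223)
Class C, default mask 255.255.255.0 (/24)


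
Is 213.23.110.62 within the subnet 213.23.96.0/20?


Subnet network: 213.23.96.0
Test IP AND mask: 213.23.96.0
Yes, 213.23.110.62 is in 213.23.96.0/20


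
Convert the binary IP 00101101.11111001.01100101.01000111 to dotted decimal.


00101101 = 45
11111001 = 249
01100101 = 101
01000111 = 71
IP: 45.249.101.71


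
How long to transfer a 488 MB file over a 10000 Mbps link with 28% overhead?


Effective throughput = 10000 * (1 - 28/100) = 7200 Mbps
File size in Mb = 488 * 8 = 3904 Mb
Time = 3904 / 7200
Time = 0.5422 seconds


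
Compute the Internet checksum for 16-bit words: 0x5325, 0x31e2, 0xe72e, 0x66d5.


Sum all words (with carry folding):
+ 0x5325 = 0x5325
+ 0x31e2 = 0x8507
+ 0xe72e = 0x6c36
+ 0x66d5 = 0xd30b
One's complement: ~0xd30b
Checksum = 0x2cf4


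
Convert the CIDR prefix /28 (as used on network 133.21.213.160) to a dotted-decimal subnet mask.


/28 means 28 network bits, 4 host bits
Binary: 11111111111111111111111111110000
Mask: 255.255.255.240


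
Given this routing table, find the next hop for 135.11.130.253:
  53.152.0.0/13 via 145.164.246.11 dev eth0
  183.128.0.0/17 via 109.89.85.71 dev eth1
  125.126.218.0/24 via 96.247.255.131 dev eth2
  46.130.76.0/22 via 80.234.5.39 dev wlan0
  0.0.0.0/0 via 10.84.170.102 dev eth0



Longest prefix match for 135.11.130.253:
  /13 53.152.0.0: no
  /17 183.128.0.0: no
  /24 125.126.218.0: no
  /22 46.130.76.0: no
  /0 0.0.0.0: MATCH
Selected: next-hop 10.84.170.102 via eth0 (matched /0)


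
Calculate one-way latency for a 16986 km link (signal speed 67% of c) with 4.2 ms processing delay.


Speed = 0.67 * 3e5 km/s = 201000 km/s
Propagation delay = 16986 / 201000 = 0.0845 s = 84.5075 ms
Processing delay = 4.2 ms
Total one-way latency = 88.7075 ms
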